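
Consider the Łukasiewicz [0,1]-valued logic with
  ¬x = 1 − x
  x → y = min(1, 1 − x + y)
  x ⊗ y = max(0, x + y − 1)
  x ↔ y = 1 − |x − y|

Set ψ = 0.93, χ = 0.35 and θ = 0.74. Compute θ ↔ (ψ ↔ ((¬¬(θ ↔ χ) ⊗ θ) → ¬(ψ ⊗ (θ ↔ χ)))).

0.81

θ ↔ χ = 1 − |0.74 − 0.35| = 1 − 0.39 = 0.61
¬(θ ↔ χ) = 1 − 0.61 = 0.39
¬¬(θ ↔ χ) = 1 − 0.39 = 0.61
¬¬(θ ↔ χ) ⊗ θ = max(0, 0.61 + 0.74 − 1) = max(0, 0.35) = 0.35
ψ ⊗ (θ ↔ χ) = max(0, 0.93 + 0.61 − 1) = max(0, 0.54) = 0.54
¬(ψ ⊗ (θ ↔ χ)) = 1 − 0.54 = 0.46
(¬¬(θ ↔ χ) ⊗ θ) → ¬(ψ ⊗ (θ ↔ χ)) = min(1, 1 − 0.35 + 0.46) = min(1, 1.11) = 1.00
ψ ↔ ((¬¬(θ ↔ χ) ⊗ θ) → ¬(ψ ⊗ (θ ↔ χ))) = 1 − |0.93 − 1.00| = 1 − 0.07 = 0.93
θ ↔ (ψ ↔ ((¬¬(θ ↔ χ) ⊗ θ) → ¬(ψ ⊗ (θ ↔ χ)))) = 1 − |0.74 − 0.93| = 1 − 0.19 = 0.81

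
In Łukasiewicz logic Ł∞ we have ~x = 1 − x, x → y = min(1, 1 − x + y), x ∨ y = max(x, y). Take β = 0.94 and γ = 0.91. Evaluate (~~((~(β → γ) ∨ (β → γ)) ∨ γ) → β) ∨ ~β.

0.97

β → γ = min(1, 1 − 0.94 + 0.91) = min(1, 0.97) = 0.97
~(β → γ) = 1 − 0.97 = 0.03
~(β → γ) ∨ (β → γ) = max(0.03, 0.97) = 0.97
(~(β → γ) ∨ (β → γ)) ∨ γ = max(0.97, 0.91) = 0.97
~((~(β → γ) ∨ (β → γ)) ∨ γ) = 1 − 0.97 = 0.03
~~((~(β → γ) ∨ (β → γ)) ∨ γ) = 1 − 0.03 = 0.97
~~((~(β → γ) ∨ (β → γ)) ∨ γ) → β = min(1, 1 − 0.97 + 0.94) = min(1, 0.97) = 0.97
~β = 1 − 0.94 = 0.06
(~~((~(β → γ) ∨ (β → γ)) ∨ γ) → β) ∨ ~β = max(0.97, 0.06) = 0.97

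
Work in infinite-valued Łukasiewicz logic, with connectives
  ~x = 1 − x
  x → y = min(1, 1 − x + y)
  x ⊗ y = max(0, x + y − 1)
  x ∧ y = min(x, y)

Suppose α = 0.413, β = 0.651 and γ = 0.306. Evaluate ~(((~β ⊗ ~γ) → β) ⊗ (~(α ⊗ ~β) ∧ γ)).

0.694

~β = 1 − 0.651 = 0.349
~γ = 1 − 0.306 = 0.694
~β ⊗ ~γ = max(0, 0.349 + 0.694 − 1) = max(0, 0.043) = 0.043
(~β ⊗ ~γ) → β = min(1, 1 − 0.043 + 0.651) = min(1, 1.608) = 1.000
α ⊗ ~β = max(0, 0.413 + 0.349 − 1) = max(0, -0.238) = 0.000
~(α ⊗ ~β) = 1 − 0.000 = 1.000
~(α ⊗ ~β) ∧ γ = min(1.000, 0.306) = 0.306
((~β ⊗ ~γ) → β) ⊗ (~(α ⊗ ~β) ∧ γ) = max(0, 1.000 + 0.306 − 1) = max(0, 0.306) = 0.306
~(((~β ⊗ ~γ) → β) ⊗ (~(α ⊗ ~β) ∧ γ)) = 1 − 0.306 = 0.694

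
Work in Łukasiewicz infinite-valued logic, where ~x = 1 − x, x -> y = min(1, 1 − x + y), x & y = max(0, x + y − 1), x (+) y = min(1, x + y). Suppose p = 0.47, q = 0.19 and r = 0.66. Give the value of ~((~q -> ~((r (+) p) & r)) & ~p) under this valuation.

0.94

~q = 1 − 0.19 = 0.81
r (+) p = min(1, 0.66 + 0.47) = min(1, 1.13) = 1.00
(r (+) p) & r = max(0, 1.00 + 0.66 − 1) = max(0, 0.66) = 0.66
~((r (+) p) & r) = 1 − 0.66 = 0.34
~q -> ~((r (+) p) & r) = min(1, 1 − 0.81 + 0.34) = min(1, 0.53) = 0.53
~p = 1 − 0.47 = 0.53
(~q -> ~((r (+) p) & r)) & ~p = max(0, 0.53 + 0.53 − 1) = max(0, 0.06) = 0.06
~((~q -> ~((r (+) p) & r)) & ~p) = 1 − 0.06 = 0.94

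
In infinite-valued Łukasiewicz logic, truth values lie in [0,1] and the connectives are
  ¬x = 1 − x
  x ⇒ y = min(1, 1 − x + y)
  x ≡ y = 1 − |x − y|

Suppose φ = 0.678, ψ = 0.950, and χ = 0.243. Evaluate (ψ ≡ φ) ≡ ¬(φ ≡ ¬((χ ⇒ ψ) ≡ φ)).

ψ ≡ φ = 1 − |0.950 − 0.678| = 1 − 0.272 = 0.728
χ ⇒ ψ = min(1, 1 − 0.243 + 0.950) = min(1, 1.707) = 1.000
(χ ⇒ ψ) ≡ φ = 1 − |1.000 − 0.678| = 1 − 0.322 = 0.678
¬((χ ⇒ ψ) ≡ φ) = 1 − 0.678 = 0.322
φ ≡ ¬((χ ⇒ ψ) ≡ φ) = 1 − |0.678 − 0.322| = 1 − 0.356 = 0.644
¬(φ ≡ ¬((χ ⇒ ψ) ≡ φ)) = 1 − 0.644 = 0.356
(ψ ≡ φ) ≡ ¬(φ ≡ ¬((χ ⇒ ψ) ≡ φ)) = 1 − |0.728 − 0.356| = 1 − 0.372 = 0.628

0.628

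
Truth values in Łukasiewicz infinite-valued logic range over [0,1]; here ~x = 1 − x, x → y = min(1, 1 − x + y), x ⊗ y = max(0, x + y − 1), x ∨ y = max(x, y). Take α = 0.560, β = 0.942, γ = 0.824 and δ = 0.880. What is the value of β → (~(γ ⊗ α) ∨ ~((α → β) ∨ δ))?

0.674

γ ⊗ α = max(0, 0.824 + 0.560 − 1) = max(0, 0.384) = 0.384
~(γ ⊗ α) = 1 − 0.384 = 0.616
α → β = min(1, 1 − 0.560 + 0.942) = min(1, 1.382) = 1.000
(α → β) ∨ δ = max(1.000, 0.880) = 1.000
~((α → β) ∨ δ) = 1 − 1.000 = 0.000
~(γ ⊗ α) ∨ ~((α → β) ∨ δ) = max(0.616, 0.000) = 0.616
β → (~(γ ⊗ α) ∨ ~((α → β) ∨ δ)) = min(1, 1 − 0.942 + 0.616) = min(1, 0.674) = 0.674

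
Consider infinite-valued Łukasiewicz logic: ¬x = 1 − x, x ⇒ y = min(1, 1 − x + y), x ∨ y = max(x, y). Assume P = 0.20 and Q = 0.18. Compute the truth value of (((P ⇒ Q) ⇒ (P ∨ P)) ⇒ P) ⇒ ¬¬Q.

P ⇒ Q = min(1, 1 − 0.20 + 0.18) = min(1, 0.98) = 0.98
P ∨ P = max(0.20, 0.20) = 0.20
(P ⇒ Q) ⇒ (P ∨ P) = min(1, 1 − 0.98 + 0.20) = min(1, 0.22) = 0.22
((P ⇒ Q) ⇒ (P ∨ P)) ⇒ P = min(1, 1 − 0.22 + 0.20) = min(1, 0.98) = 0.98
¬Q = 1 − 0.18 = 0.82
¬¬Q = 1 − 0.82 = 0.18
(((P ⇒ Q) ⇒ (P ∨ P)) ⇒ P) ⇒ ¬¬Q = min(1, 1 − 0.98 + 0.18) = min(1, 0.20) = 0.20

0.20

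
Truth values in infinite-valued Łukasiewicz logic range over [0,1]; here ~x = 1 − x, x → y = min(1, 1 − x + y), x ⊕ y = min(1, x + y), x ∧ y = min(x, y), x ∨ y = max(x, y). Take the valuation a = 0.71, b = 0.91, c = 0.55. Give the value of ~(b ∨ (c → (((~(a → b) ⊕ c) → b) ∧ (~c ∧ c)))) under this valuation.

a → b = min(1, 1 − 0.71 + 0.91) = min(1, 1.20) = 1.00
~(a → b) = 1 − 1.00 = 0.00
~(a → b) ⊕ c = min(1, 0.00 + 0.55) = min(1, 0.55) = 0.55
(~(a → b) ⊕ c) → b = min(1, 1 − 0.55 + 0.91) = min(1, 1.36) = 1.00
~c = 1 − 0.55 = 0.45
~c ∧ c = min(0.45, 0.55) = 0.45
((~(a → b) ⊕ c) → b) ∧ (~c ∧ c) = min(1.00, 0.45) = 0.45
c → (((~(a → b) ⊕ c) → b) ∧ (~c ∧ c)) = min(1, 1 − 0.55 + 0.45) = min(1, 0.90) = 0.90
b ∨ (c → (((~(a → b) ⊕ c) → b) ∧ (~c ∧ c))) = max(0.91, 0.90) = 0.91
~(b ∨ (c → (((~(a → b) ⊕ c) → b) ∧ (~c ∧ c)))) = 1 − 0.91 = 0.09

0.09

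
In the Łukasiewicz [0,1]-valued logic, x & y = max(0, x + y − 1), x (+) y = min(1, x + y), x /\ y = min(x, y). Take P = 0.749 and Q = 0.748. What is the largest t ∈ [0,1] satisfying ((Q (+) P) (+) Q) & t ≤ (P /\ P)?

Q (+) P = min(1, 0.748 + 0.749) = min(1, 1.497) = 1.000
(Q (+) P) (+) Q = min(1, 1.000 + 0.748) = min(1, 1.748) = 1.000
So the left factor is (Q (+) P) (+) Q = 1.000.
P /\ P = min(0.749, 0.749) = 0.749
So the right-hand bound is P /\ P = 0.749.
The residuum of the Łukasiewicz t-norm gives the supremum: min(1, 1 − 1.000 + 0.749).
1 − 1.000 + 0.749 = 0.749, so t = min(1, 0.749) = 0.749.
Check: 1.000 & 0.749 = max(0, 0.749) = 0.749 ≤ 0.749.

0.749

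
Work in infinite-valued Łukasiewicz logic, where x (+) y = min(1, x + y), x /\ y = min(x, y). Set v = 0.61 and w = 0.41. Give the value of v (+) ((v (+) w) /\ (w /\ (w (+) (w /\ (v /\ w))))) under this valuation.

1.00

v (+) w = min(1, 0.61 + 0.41) = min(1, 1.02) = 1.00
v /\ w = min(0.61, 0.41) = 0.41
w /\ (v /\ w) = min(0.41, 0.41) = 0.41
w (+) (w /\ (v /\ w)) = min(1, 0.41 + 0.41) = min(1, 0.82) = 0.82
w /\ (w (+) (w /\ (v /\ w))) = min(0.41, 0.82) = 0.41
(v (+) w) /\ (w /\ (w (+) (w /\ (v /\ w)))) = min(1.00, 0.41) = 0.41
v (+) ((v (+) w) /\ (w /\ (w (+) (w /\ (v /\ w))))) = min(1, 0.61 + 0.41) = min(1, 1.02) = 1.00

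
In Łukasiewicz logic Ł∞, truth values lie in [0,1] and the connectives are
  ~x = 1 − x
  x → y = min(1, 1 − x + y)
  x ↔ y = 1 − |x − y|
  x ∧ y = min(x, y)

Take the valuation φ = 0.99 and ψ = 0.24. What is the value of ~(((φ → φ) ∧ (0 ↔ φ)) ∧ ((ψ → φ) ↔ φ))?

φ → φ = min(1, 1 − 0.99 + 0.99) = min(1, 1.00) = 1.00
0 ↔ φ = 1 − |0.00 − 0.99| = 1 − 0.99 = 0.01
(φ → φ) ∧ (0 ↔ φ) = min(1.00, 0.01) = 0.01
ψ → φ = min(1, 1 − 0.24 + 0.99) = min(1, 1.75) = 1.00
(ψ → φ) ↔ φ = 1 − |1.00 − 0.99| = 1 − 0.01 = 0.99
((φ → φ) ∧ (0 ↔ φ)) ∧ ((ψ → φ) ↔ φ) = min(0.01, 0.99) = 0.01
~(((φ → φ) ∧ (0 ↔ φ)) ∧ ((ψ → φ) ↔ φ)) = 1 − 0.01 = 0.99

0.99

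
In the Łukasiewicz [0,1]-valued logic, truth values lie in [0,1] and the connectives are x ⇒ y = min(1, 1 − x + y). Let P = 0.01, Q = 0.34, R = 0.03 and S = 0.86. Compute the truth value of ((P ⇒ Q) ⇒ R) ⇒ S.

P ⇒ Q = min(1, 1 − 0.01 + 0.34) = min(1, 1.33) = 1.00
(P ⇒ Q) ⇒ R = min(1, 1 − 1.00 + 0.03) = min(1, 0.03) = 0.03
((P ⇒ Q) ⇒ R) ⇒ S = min(1, 1 − 0.03 + 0.86) = min(1, 1.83) = 1.00

1.00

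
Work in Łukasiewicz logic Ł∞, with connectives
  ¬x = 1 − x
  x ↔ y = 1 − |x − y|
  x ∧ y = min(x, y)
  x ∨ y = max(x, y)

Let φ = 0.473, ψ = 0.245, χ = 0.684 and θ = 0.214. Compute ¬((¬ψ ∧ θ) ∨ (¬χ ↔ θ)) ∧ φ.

¬ψ = 1 − 0.245 = 0.755
¬ψ ∧ θ = min(0.755, 0.214) = 0.214
¬χ = 1 − 0.684 = 0.316
¬χ ↔ θ = 1 − |0.316 − 0.214| = 1 − 0.102 = 0.898
(¬ψ ∧ θ) ∨ (¬χ ↔ θ) = max(0.214, 0.898) = 0.898
¬((¬ψ ∧ θ) ∨ (¬χ ↔ θ)) = 1 − 0.898 = 0.102
¬((¬ψ ∧ θ) ∨ (¬χ ↔ θ)) ∧ φ = min(0.102, 0.473) = 0.102

0.102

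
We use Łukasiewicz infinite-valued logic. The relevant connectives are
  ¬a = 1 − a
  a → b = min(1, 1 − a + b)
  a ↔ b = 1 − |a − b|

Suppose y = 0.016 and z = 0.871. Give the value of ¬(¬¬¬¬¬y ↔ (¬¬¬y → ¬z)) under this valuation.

0.839

¬y = 1 − 0.016 = 0.984
¬¬y = 1 − 0.984 = 0.016
¬¬¬y = 1 − 0.016 = 0.984
¬¬¬¬y = 1 − 0.984 = 0.016
¬¬¬¬¬y = 1 − 0.016 = 0.984
¬z = 1 − 0.871 = 0.129
¬¬¬y → ¬z = min(1, 1 − 0.984 + 0.129) = min(1, 0.145) = 0.145
¬¬¬¬¬y ↔ (¬¬¬y → ¬z) = 1 − |0.984 − 0.145| = 1 − 0.839 = 0.161
¬(¬¬¬¬¬y ↔ (¬¬¬y → ¬z)) = 1 − 0.161 = 0.839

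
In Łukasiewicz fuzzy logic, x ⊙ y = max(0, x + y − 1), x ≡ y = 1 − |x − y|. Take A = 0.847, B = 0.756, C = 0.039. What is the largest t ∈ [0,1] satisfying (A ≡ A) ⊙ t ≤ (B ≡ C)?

0.283

A ≡ A = 1 − |0.847 − 0.847| = 1 − 0.000 = 1.000
So the left factor is A ≡ A = 1.000.
B ≡ C = 1 − |0.756 − 0.039| = 1 − 0.717 = 0.283
So the right-hand bound is B ≡ C = 0.283.
The residuum of the Łukasiewicz t-norm gives the supremum: min(1, 1 − 1.000 + 0.283).
1 − 1.000 + 0.283 = 0.283, so t = min(1, 0.283) = 0.283.
Check: 1.000 ⊙ 0.283 = max(0, 0.283) = 0.283 ≤ 0.283.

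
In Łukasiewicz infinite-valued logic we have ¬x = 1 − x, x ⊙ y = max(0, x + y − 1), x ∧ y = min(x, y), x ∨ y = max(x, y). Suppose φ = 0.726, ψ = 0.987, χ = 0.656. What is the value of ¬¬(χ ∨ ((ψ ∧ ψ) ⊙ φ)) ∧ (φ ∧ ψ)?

0.713

ψ ∧ ψ = min(0.987, 0.987) = 0.987
(ψ ∧ ψ) ⊙ φ = max(0, 0.987 + 0.726 − 1) = max(0, 0.713) = 0.713
χ ∨ ((ψ ∧ ψ) ⊙ φ) = max(0.656, 0.713) = 0.713
¬(χ ∨ ((ψ ∧ ψ) ⊙ φ)) = 1 − 0.713 = 0.287
¬¬(χ ∨ ((ψ ∧ ψ) ⊙ φ)) = 1 − 0.287 = 0.713
φ ∧ ψ = min(0.726, 0.987) = 0.726
¬¬(χ ∨ ((ψ ∧ ψ) ⊙ φ)) ∧ (φ ∧ ψ) = min(0.713, 0.726) = 0.713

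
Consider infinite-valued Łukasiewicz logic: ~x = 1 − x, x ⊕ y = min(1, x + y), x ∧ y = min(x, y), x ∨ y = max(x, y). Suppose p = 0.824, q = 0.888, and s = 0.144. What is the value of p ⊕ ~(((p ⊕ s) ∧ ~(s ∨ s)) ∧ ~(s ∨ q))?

p ⊕ s = min(1, 0.824 + 0.144) = min(1, 0.968) = 0.968
s ∨ s = max(0.144, 0.144) = 0.144
~(s ∨ s) = 1 − 0.144 = 0.856
(p ⊕ s) ∧ ~(s ∨ s) = min(0.968, 0.856) = 0.856
s ∨ q = max(0.144, 0.888) = 0.888
~(s ∨ q) = 1 − 0.888 = 0.112
((p ⊕ s) ∧ ~(s ∨ s)) ∧ ~(s ∨ q) = min(0.856, 0.112) = 0.112
~(((p ⊕ s) ∧ ~(s ∨ s)) ∧ ~(s ∨ q)) = 1 − 0.112 = 0.888
p ⊕ ~(((p ⊕ s) ∧ ~(s ∨ s)) ∧ ~(s ∨ q)) = min(1, 0.824 + 0.888) = min(1, 1.712) = 1.000

1.000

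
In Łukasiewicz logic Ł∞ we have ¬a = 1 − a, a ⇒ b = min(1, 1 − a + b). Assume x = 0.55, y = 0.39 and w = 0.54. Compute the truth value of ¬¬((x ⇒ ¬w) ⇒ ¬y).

0.70

¬w = 1 − 0.54 = 0.46
x ⇒ ¬w = min(1, 1 − 0.55 + 0.46) = min(1, 0.91) = 0.91
¬y = 1 − 0.39 = 0.61
(x ⇒ ¬w) ⇒ ¬y = min(1, 1 − 0.91 + 0.61) = min(1, 0.70) = 0.70
¬((x ⇒ ¬w) ⇒ ¬y) = 1 − 0.70 = 0.30
¬¬((x ⇒ ¬w) ⇒ ¬y) = 1 − 0.30 = 0.70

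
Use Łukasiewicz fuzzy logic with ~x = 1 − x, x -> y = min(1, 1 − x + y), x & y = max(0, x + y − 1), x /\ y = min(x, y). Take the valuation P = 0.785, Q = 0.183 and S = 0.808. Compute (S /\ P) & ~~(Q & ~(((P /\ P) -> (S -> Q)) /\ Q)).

0.000

S /\ P = min(0.808, 0.785) = 0.785
P /\ P = min(0.785, 0.785) = 0.785
S -> Q = min(1, 1 − 0.808 + 0.183) = min(1, 0.375) = 0.375
(P /\ P) -> (S -> Q) = min(1, 1 − 0.785 + 0.375) = min(1, 0.590) = 0.590
((P /\ P) -> (S -> Q)) /\ Q = min(0.590, 0.183) = 0.183
~(((P /\ P) -> (S -> Q)) /\ Q) = 1 − 0.183 = 0.817
Q & ~(((P /\ P) -> (S -> Q)) /\ Q) = max(0, 0.183 + 0.817 − 1) = max(0, 0.000) = 0.000
~(Q & ~(((P /\ P) -> (S -> Q)) /\ Q)) = 1 − 0.000 = 1.000
~~(Q & ~(((P /\ P) -> (S -> Q)) /\ Q)) = 1 − 1.000 = 0.000
(S /\ P) & ~~(Q & ~(((P /\ P) -> (S -> Q)) /\ Q)) = max(0, 0.785 + 0.000 − 1) = max(0, -0.215) = 0.000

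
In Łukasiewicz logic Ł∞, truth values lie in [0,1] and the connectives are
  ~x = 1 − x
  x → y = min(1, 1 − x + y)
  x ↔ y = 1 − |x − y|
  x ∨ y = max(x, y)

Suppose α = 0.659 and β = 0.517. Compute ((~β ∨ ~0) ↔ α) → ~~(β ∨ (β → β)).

~β = 1 − 0.517 = 0.483
~0 = 1 − 0.000 = 1.000
~β ∨ ~0 = max(0.483, 1.000) = 1.000
(~β ∨ ~0) ↔ α = 1 − |1.000 − 0.659| = 1 − 0.341 = 0.659
β → β = min(1, 1 − 0.517 + 0.517) = min(1, 1.000) = 1.000
β ∨ (β → β) = max(0.517, 1.000) = 1.000
~(β ∨ (β → β)) = 1 − 1.000 = 0.000
~~(β ∨ (β → β)) = 1 − 0.000 = 1.000
((~β ∨ ~0) ↔ α) → ~~(β ∨ (β → β)) = min(1, 1 − 0.659 + 1.000) = min(1, 1.341) = 1.000

1.000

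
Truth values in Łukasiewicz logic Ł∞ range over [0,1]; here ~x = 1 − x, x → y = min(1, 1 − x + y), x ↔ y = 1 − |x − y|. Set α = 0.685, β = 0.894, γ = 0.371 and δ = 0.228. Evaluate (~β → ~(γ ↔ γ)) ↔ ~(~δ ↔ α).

0.193

~β = 1 − 0.894 = 0.106
γ ↔ γ = 1 − |0.371 − 0.371| = 1 − 0.000 = 1.000
~(γ ↔ γ) = 1 − 1.000 = 0.000
~β → ~(γ ↔ γ) = min(1, 1 − 0.106 + 0.000) = min(1, 0.894) = 0.894
~δ = 1 − 0.228 = 0.772
~δ ↔ α = 1 − |0.772 − 0.685| = 1 − 0.087 = 0.913
~(~δ ↔ α) = 1 − 0.913 = 0.087
(~β → ~(γ ↔ γ)) ↔ ~(~δ ↔ α) = 1 − |0.894 − 0.087| = 1 − 0.807 = 0.193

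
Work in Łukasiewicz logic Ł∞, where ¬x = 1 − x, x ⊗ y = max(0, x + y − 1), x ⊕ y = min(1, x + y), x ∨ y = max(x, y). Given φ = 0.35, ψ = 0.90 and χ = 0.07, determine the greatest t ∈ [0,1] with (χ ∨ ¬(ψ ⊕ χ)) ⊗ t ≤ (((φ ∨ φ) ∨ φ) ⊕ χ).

1.00

ψ ⊕ χ = min(1, 0.90 + 0.07) = min(1, 0.97) = 0.97
¬(ψ ⊕ χ) = 1 − 0.97 = 0.03
χ ∨ ¬(ψ ⊕ χ) = max(0.07, 0.03) = 0.07
So the left factor is χ ∨ ¬(ψ ⊕ χ) = 0.07.
φ ∨ φ = max(0.35, 0.35) = 0.35
(φ ∨ φ) ∨ φ = max(0.35, 0.35) = 0.35
((φ ∨ φ) ∨ φ) ⊕ χ = min(1, 0.35 + 0.07) = min(1, 0.42) = 0.42
So the right-hand bound is ((φ ∨ φ) ∨ φ) ⊕ χ = 0.42.
The residuum of the Łukasiewicz t-norm gives the supremum: min(1, 1 − 0.07 + 0.42).
1 − 0.07 + 0.42 = 1.35, so t = min(1, 1.35) = 1.00.
Check: 0.07 ⊗ 1.00 = max(0, 0.07) = 0.07 ≤ 0.42.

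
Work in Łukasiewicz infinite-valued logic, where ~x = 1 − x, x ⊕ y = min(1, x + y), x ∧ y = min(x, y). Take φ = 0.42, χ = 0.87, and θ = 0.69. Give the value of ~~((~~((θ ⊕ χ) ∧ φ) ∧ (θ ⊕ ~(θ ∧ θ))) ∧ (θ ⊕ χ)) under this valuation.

0.42

θ ⊕ χ = min(1, 0.69 + 0.87) = min(1, 1.56) = 1.00
(θ ⊕ χ) ∧ φ = min(1.00, 0.42) = 0.42
~((θ ⊕ χ) ∧ φ) = 1 − 0.42 = 0.58
~~((θ ⊕ χ) ∧ φ) = 1 − 0.58 = 0.42
θ ∧ θ = min(0.69, 0.69) = 0.69
~(θ ∧ θ) = 1 − 0.69 = 0.31
θ ⊕ ~(θ ∧ θ) = min(1, 0.69 + 0.31) = min(1, 1.00) = 1.00
~~((θ ⊕ χ) ∧ φ) ∧ (θ ⊕ ~(θ ∧ θ)) = min(0.42, 1.00) = 0.42
(~~((θ ⊕ χ) ∧ φ) ∧ (θ ⊕ ~(θ ∧ θ))) ∧ (θ ⊕ χ) = min(0.42, 1.00) = 0.42
~((~~((θ ⊕ χ) ∧ φ) ∧ (θ ⊕ ~(θ ∧ θ))) ∧ (θ ⊕ χ)) = 1 − 0.42 = 0.58
~~((~~((θ ⊕ χ) ∧ φ) ∧ (θ ⊕ ~(θ ∧ θ))) ∧ (θ ⊕ χ)) = 1 − 0.58 = 0.42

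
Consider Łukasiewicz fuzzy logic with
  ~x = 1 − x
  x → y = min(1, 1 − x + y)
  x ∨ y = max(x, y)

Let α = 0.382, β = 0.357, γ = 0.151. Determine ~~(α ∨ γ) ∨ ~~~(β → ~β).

0.382

α ∨ γ = max(0.382, 0.151) = 0.382
~(α ∨ γ) = 1 − 0.382 = 0.618
~~(α ∨ γ) = 1 − 0.618 = 0.382
~β = 1 − 0.357 = 0.643
β → ~β = min(1, 1 − 0.357 + 0.643) = min(1, 1.286) = 1.000
~(β → ~β) = 1 − 1.000 = 0.000
~~(β → ~β) = 1 − 0.000 = 1.000
~~~(β → ~β) = 1 − 1.000 = 0.000
~~(α ∨ γ) ∨ ~~~(β → ~β) = max(0.382, 0.000) = 0.382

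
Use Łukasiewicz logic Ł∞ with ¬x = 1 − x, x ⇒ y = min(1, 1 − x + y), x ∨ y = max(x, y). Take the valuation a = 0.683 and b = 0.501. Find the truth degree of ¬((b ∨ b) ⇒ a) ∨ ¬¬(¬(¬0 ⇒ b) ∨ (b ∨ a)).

0.683

b ∨ b = max(0.501, 0.501) = 0.501
(b ∨ b) ⇒ a = min(1, 1 − 0.501 + 0.683) = min(1, 1.182) = 1.000
¬((b ∨ b) ⇒ a) = 1 − 1.000 = 0.000
¬0 = 1 − 0.000 = 1.000
¬0 ⇒ b = min(1, 1 − 1.000 + 0.501) = min(1, 0.501) = 0.501
¬(¬0 ⇒ b) = 1 − 0.501 = 0.499
b ∨ a = max(0.501, 0.683) = 0.683
¬(¬0 ⇒ b) ∨ (b ∨ a) = max(0.499, 0.683) = 0.683
¬(¬(¬0 ⇒ b) ∨ (b ∨ a)) = 1 − 0.683 = 0.317
¬¬(¬(¬0 ⇒ b) ∨ (b ∨ a)) = 1 − 0.317 = 0.683
¬((b ∨ b) ⇒ a) ∨ ¬¬(¬(¬0 ⇒ b) ∨ (b ∨ a)) = max(0.000, 0.683) = 0.683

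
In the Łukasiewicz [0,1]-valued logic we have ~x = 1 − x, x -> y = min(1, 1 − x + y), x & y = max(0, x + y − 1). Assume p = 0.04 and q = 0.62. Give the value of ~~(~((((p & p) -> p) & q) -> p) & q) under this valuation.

p & p = max(0, 0.04 + 0.04 − 1) = max(0, -0.92) = 0.00
(p & p) -> p = min(1, 1 − 0.00 + 0.04) = min(1, 1.04) = 1.00
((p & p) -> p) & q = max(0, 1.00 + 0.62 − 1) = max(0, 0.62) = 0.62
(((p & p) -> p) & q) -> p = min(1, 1 − 0.62 + 0.04) = min(1, 0.42) = 0.42
~((((p & p) -> p) & q) -> p) = 1 − 0.42 = 0.58
~((((p & p) -> p) & q) -> p) & q = max(0, 0.58 + 0.62 − 1) = max(0, 0.20) = 0.20
~(~((((p & p) -> p) & q) -> p) & q) = 1 − 0.20 = 0.80
~~(~((((p & p) -> p) & q) -> p) & q) = 1 − 0.80 = 0.20

0.20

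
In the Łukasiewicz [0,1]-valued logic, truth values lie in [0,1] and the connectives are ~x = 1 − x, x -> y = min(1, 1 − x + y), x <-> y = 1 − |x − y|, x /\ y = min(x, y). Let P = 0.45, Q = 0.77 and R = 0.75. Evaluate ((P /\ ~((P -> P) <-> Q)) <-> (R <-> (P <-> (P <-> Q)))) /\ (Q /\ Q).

P -> P = min(1, 1 − 0.45 + 0.45) = min(1, 1.00) = 1.00
(P -> P) <-> Q = 1 − |1.00 − 0.77| = 1 − 0.23 = 0.77
~((P -> P) <-> Q) = 1 − 0.77 = 0.23
P /\ ~((P -> P) <-> Q) = min(0.45, 0.23) = 0.23
P <-> Q = 1 − |0.45 − 0.77| = 1 − 0.32 = 0.68
P <-> (P <-> Q) = 1 − |0.45 − 0.68| = 1 − 0.23 = 0.77
R <-> (P <-> (P <-> Q)) = 1 − |0.75 − 0.77| = 1 − 0.02 = 0.98
(P /\ ~((P -> P) <-> Q)) <-> (R <-> (P <-> (P <-> Q))) = 1 − |0.23 − 0.98| = 1 − 0.75 = 0.25
Q /\ Q = min(0.77, 0.77) = 0.77
((P /\ ~((P -> P) <-> Q)) <-> (R <-> (P <-> (P <-> Q)))) /\ (Q /\ Q) = min(0.25, 0.77) = 0.25

0.25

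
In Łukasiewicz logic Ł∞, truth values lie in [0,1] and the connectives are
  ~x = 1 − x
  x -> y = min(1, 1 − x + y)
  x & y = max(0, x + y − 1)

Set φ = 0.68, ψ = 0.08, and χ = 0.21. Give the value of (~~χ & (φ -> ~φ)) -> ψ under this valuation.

~χ = 1 − 0.21 = 0.79
~~χ = 1 − 0.79 = 0.21
~φ = 1 − 0.68 = 0.32
φ -> ~φ = min(1, 1 − 0.68 + 0.32) = min(1, 0.64) = 0.64
~~χ & (φ -> ~φ) = max(0, 0.21 + 0.64 − 1) = max(0, -0.15) = 0.00
(~~χ & (φ -> ~φ)) -> ψ = min(1, 1 − 0.00 + 0.08) = min(1, 1.08) = 1.00

1.00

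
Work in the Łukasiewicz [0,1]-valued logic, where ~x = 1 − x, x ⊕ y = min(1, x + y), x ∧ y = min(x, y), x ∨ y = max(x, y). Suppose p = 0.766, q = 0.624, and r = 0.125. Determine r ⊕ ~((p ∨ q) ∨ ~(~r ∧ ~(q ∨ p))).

p ∨ q = max(0.766, 0.624) = 0.766
~r = 1 − 0.125 = 0.875
q ∨ p = max(0.624, 0.766) = 0.766
~(q ∨ p) = 1 − 0.766 = 0.234
~r ∧ ~(q ∨ p) = min(0.875, 0.234) = 0.234
~(~r ∧ ~(q ∨ p)) = 1 − 0.234 = 0.766
(p ∨ q) ∨ ~(~r ∧ ~(q ∨ p)) = max(0.766, 0.766) = 0.766
~((p ∨ q) ∨ ~(~r ∧ ~(q ∨ p))) = 1 − 0.766 = 0.234
r ⊕ ~((p ∨ q) ∨ ~(~r ∧ ~(q ∨ p))) = min(1, 0.125 + 0.234) = min(1, 0.359) = 0.359

0.359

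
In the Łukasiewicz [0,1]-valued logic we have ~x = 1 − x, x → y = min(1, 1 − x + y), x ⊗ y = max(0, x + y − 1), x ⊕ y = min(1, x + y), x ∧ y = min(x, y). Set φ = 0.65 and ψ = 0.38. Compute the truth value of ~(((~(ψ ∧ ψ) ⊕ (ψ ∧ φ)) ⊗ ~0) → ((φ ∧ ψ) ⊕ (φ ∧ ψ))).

0.24

ψ ∧ ψ = min(0.38, 0.38) = 0.38
~(ψ ∧ ψ) = 1 − 0.38 = 0.62
ψ ∧ φ = min(0.38, 0.65) = 0.38
~(ψ ∧ ψ) ⊕ (ψ ∧ φ) = min(1, 0.62 + 0.38) = min(1, 1.00) = 1.00
~0 = 1 − 0.00 = 1.00
(~(ψ ∧ ψ) ⊕ (ψ ∧ φ)) ⊗ ~0 = max(0, 1.00 + 1.00 − 1) = max(0, 1.00) = 1.00
φ ∧ ψ = min(0.65, 0.38) = 0.38
(φ ∧ ψ) ⊕ (φ ∧ ψ) = min(1, 0.38 + 0.38) = min(1, 0.76) = 0.76
((~(ψ ∧ ψ) ⊕ (ψ ∧ φ)) ⊗ ~0) → ((φ ∧ ψ) ⊕ (φ ∧ ψ)) = min(1, 1 − 1.00 + 0.76) = min(1, 0.76) = 0.76
~(((~(ψ ∧ ψ) ⊕ (ψ ∧ φ)) ⊗ ~0) → ((φ ∧ ψ) ⊕ (φ ∧ ψ))) = 1 − 0.76 = 0.24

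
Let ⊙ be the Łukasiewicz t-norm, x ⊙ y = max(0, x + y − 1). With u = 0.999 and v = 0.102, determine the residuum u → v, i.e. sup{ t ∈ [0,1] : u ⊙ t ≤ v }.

The residuum of the Łukasiewicz t-norm gives the supremum: min(1, 1 − 0.999 + 0.102).
1 − 0.999 + 0.102 = 0.103, so t = min(1, 0.103) = 0.103.
Check: 0.999 ⊙ 0.103 = max(0, 0.102) = 0.102 ≤ 0.102.

0.103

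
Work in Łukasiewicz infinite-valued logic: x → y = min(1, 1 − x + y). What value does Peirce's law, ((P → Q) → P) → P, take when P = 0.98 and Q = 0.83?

0.98

P → Q = min(1, 1 − 0.98 + 0.83) = min(1, 0.85) = 0.85
(P → Q) → P = min(1, 1 − 0.85 + 0.98) = min(1, 1.13) = 1.00
((P → Q) → P) → P = min(1, 1 − 1.00 + 0.98) = min(1, 0.98) = 0.98
(The value 0.98 < 1 shows this instance is not satisfied; not a Ł∞-tautology in general.)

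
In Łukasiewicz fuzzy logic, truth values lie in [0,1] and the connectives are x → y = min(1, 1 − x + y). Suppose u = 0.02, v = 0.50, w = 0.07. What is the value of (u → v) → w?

0.07

u → v = min(1, 1 − 0.02 + 0.50) = min(1, 1.48) = 1.00
(u → v) → w = min(1, 1 − 1.00 + 0.07) = min(1, 0.07) = 0.07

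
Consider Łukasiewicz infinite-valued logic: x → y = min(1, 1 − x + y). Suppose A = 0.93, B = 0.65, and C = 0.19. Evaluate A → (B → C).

B → C = min(1, 1 − 0.65 + 0.19) = min(1, 0.54) = 0.54
A → (B → C) = min(1, 1 − 0.93 + 0.54) = min(1, 0.61) = 0.61

0.61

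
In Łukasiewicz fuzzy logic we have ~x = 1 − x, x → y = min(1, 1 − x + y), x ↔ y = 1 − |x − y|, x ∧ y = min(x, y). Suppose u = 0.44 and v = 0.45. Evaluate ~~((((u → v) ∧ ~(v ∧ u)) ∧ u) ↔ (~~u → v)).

u → v = min(1, 1 − 0.44 + 0.45) = min(1, 1.01) = 1.00
v ∧ u = min(0.45, 0.44) = 0.44
~(v ∧ u) = 1 − 0.44 = 0.56
(u → v) ∧ ~(v ∧ u) = min(1.00, 0.56) = 0.56
((u → v) ∧ ~(v ∧ u)) ∧ u = min(0.56, 0.44) = 0.44
~u = 1 − 0.44 = 0.56
~~u = 1 − 0.56 = 0.44
~~u → v = min(1, 1 − 0.44 + 0.45) = min(1, 1.01) = 1.00
(((u → v) ∧ ~(v ∧ u)) ∧ u) ↔ (~~u → v) = 1 − |0.44 − 1.00| = 1 − 0.56 = 0.44
~((((u → v) ∧ ~(v ∧ u)) ∧ u) ↔ (~~u → v)) = 1 − 0.44 = 0.56
~~((((u → v) ∧ ~(v ∧ u)) ∧ u) ↔ (~~u → v)) = 1 − 0.56 = 0.44

0.44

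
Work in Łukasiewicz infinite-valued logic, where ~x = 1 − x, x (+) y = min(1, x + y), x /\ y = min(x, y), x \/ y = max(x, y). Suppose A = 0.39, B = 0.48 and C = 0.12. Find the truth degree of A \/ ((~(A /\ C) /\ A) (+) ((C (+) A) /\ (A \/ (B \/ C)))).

A /\ C = min(0.39, 0.12) = 0.12
~(A /\ C) = 1 − 0.12 = 0.88
~(A /\ C) /\ A = min(0.88, 0.39) = 0.39
C (+) A = min(1, 0.12 + 0.39) = min(1, 0.51) = 0.51
B \/ C = max(0.48, 0.12) = 0.48
A \/ (B \/ C) = max(0.39, 0.48) = 0.48
(C (+) A) /\ (A \/ (B \/ C)) = min(0.51, 0.48) = 0.48
(~(A /\ C) /\ A) (+) ((C (+) A) /\ (A \/ (B \/ C))) = min(1, 0.39 + 0.48) = min(1, 0.87) = 0.87
A \/ ((~(A /\ C) /\ A) (+) ((C (+) A) /\ (A \/ (B \/ C)))) = max(0.39, 0.87) = 0.87

0.87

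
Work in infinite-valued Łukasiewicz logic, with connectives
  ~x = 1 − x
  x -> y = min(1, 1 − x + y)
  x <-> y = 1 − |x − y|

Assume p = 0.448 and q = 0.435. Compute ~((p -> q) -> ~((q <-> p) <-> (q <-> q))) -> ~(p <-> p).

0.026

p -> q = min(1, 1 − 0.448 + 0.435) = min(1, 0.987) = 0.987
q <-> p = 1 − |0.435 − 0.448| = 1 − 0.013 = 0.987
q <-> q = 1 − |0.435 − 0.435| = 1 − 0.000 = 1.000
(q <-> p) <-> (q <-> q) = 1 − |0.987 − 1.000| = 1 − 0.013 = 0.987
~((q <-> p) <-> (q <-> q)) = 1 − 0.987 = 0.013
(p -> q) -> ~((q <-> p) <-> (q <-> q)) = min(1, 1 − 0.987 + 0.013) = min(1, 0.026) = 0.026
~((p -> q) -> ~((q <-> p) <-> (q <-> q))) = 1 − 0.026 = 0.974
p <-> p = 1 − |0.448 − 0.448| = 1 − 0.000 = 1.000
~(p <-> p) = 1 − 1.000 = 0.000
~((p -> q) -> ~((q <-> p) <-> (q <-> q))) -> ~(p <-> p) = min(1, 1 − 0.974 + 0.000) = min(1, 0.026) = 0.026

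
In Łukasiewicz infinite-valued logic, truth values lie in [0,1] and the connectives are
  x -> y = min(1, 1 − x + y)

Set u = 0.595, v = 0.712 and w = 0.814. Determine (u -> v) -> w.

0.814

u -> v = min(1, 1 − 0.595 + 0.712) = min(1, 1.117) = 1.000
(u -> v) -> w = min(1, 1 − 1.000 + 0.814) = min(1, 0.814) = 0.814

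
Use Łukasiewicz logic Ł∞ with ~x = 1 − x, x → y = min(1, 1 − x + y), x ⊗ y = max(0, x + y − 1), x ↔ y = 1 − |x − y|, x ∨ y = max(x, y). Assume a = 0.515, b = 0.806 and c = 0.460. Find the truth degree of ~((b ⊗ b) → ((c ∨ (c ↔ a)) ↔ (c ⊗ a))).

b ⊗ b = max(0, 0.806 + 0.806 − 1) = max(0, 0.612) = 0.612
c ↔ a = 1 − |0.460 − 0.515| = 1 − 0.055 = 0.945
c ∨ (c ↔ a) = max(0.460, 0.945) = 0.945
c ⊗ a = max(0, 0.460 + 0.515 − 1) = max(0, -0.025) = 0.000
(c ∨ (c ↔ a)) ↔ (c ⊗ a) = 1 − |0.945 − 0.000| = 1 − 0.945 = 0.055
(b ⊗ b) → ((c ∨ (c ↔ a)) ↔ (c ⊗ a)) = min(1, 1 − 0.612 + 0.055) = min(1, 0.443) = 0.443
~((b ⊗ b) → ((c ∨ (c ↔ a)) ↔ (c ⊗ a))) = 1 − 0.443 = 0.557

0.557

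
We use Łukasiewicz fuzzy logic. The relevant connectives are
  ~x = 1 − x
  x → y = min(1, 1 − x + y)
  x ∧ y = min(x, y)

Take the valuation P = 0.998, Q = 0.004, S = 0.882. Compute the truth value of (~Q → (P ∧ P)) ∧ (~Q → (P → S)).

~Q = 1 − 0.004 = 0.996
P ∧ P = min(0.998, 0.998) = 0.998
~Q → (P ∧ P) = min(1, 1 − 0.996 + 0.998) = min(1, 1.002) = 1.000
P → S = min(1, 1 − 0.998 + 0.882) = min(1, 0.884) = 0.884
~Q → (P → S) = min(1, 1 − 0.996 + 0.884) = min(1, 0.888) = 0.888
(~Q → (P ∧ P)) ∧ (~Q → (P → S)) = min(1.000, 0.888) = 0.888

0.888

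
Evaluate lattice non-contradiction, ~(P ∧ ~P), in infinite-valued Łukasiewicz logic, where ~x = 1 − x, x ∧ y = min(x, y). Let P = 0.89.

0.89

~P = 1 − 0.89 = 0.11
P ∧ ~P = min(0.89, 0.11) = 0.11
~(P ∧ ~P) = 1 − 0.11 = 0.89
(The value 0.89 < 1 shows this instance is not satisfied; not a Ł∞-tautology — its value is 1 − min(a, 1−a).)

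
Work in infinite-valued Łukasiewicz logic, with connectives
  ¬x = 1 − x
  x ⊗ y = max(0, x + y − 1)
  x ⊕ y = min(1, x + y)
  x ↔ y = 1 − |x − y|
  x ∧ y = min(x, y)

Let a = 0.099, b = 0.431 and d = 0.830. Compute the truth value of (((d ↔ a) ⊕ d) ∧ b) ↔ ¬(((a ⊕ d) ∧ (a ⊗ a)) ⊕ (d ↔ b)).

0.968

d ↔ a = 1 − |0.830 − 0.099| = 1 − 0.731 = 0.269
(d ↔ a) ⊕ d = min(1, 0.269 + 0.830) = min(1, 1.099) = 1.000
((d ↔ a) ⊕ d) ∧ b = min(1.000, 0.431) = 0.431
a ⊕ d = min(1, 0.099 + 0.830) = min(1, 0.929) = 0.929
a ⊗ a = max(0, 0.099 + 0.099 − 1) = max(0, -0.802) = 0.000
(a ⊕ d) ∧ (a ⊗ a) = min(0.929, 0.000) = 0.000
d ↔ b = 1 − |0.830 − 0.431| = 1 − 0.399 = 0.601
((a ⊕ d) ∧ (a ⊗ a)) ⊕ (d ↔ b) = min(1, 0.000 + 0.601) = min(1, 0.601) = 0.601
¬(((a ⊕ d) ∧ (a ⊗ a)) ⊕ (d ↔ b)) = 1 − 0.601 = 0.399
(((d ↔ a) ⊕ d) ∧ b) ↔ ¬(((a ⊕ d) ∧ (a ⊗ a)) ⊕ (d ↔ b)) = 1 − |0.431 − 0.399| = 1 − 0.032 = 0.968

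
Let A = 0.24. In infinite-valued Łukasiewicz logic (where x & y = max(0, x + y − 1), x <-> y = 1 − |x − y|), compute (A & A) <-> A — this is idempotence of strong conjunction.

A & A = max(0, 0.24 + 0.24 − 1) = max(0, -0.52) = 0.00
(A & A) <-> A = 1 − |0.00 − 0.24| = 1 − 0.24 = 0.76
(The value 0.76 < 1 shows this instance is not satisfied; fails in Ł∞ since a ⊗ a = max(0, 2a−1) ≠ a in general.)

0.76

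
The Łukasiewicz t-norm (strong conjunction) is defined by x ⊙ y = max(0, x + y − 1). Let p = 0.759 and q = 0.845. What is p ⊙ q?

p ⊙ q = max(0, 0.759 + 0.845 − 1) = max(0, 0.604) = 0.604
For comparison, the Gödel (minimum) t-norm min(x, y) would give 0.759.

0.604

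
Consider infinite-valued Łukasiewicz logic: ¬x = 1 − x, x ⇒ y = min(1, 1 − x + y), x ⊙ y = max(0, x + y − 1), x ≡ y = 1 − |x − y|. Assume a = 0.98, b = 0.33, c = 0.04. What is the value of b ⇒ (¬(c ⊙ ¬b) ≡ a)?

¬b = 1 − 0.33 = 0.67
c ⊙ ¬b = max(0, 0.04 + 0.67 − 1) = max(0, -0.29) = 0.00
¬(c ⊙ ¬b) = 1 − 0.00 = 1.00
¬(c ⊙ ¬b) ≡ a = 1 − |1.00 − 0.98| = 1 − 0.02 = 0.98
b ⇒ (¬(c ⊙ ¬b) ≡ a) = min(1, 1 − 0.33 + 0.98) = min(1, 1.65) = 1.00

1.00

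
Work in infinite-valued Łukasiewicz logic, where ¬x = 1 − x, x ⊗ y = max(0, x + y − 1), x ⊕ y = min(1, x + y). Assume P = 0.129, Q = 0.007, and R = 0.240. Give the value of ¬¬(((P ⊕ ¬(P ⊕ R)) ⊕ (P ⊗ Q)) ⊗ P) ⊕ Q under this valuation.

P ⊕ R = min(1, 0.129 + 0.240) = min(1, 0.369) = 0.369
¬(P ⊕ R) = 1 − 0.369 = 0.631
P ⊕ ¬(P ⊕ R) = min(1, 0.129 + 0.631) = min(1, 0.760) = 0.760
P ⊗ Q = max(0, 0.129 + 0.007 − 1) = max(0, -0.864) = 0.000
(P ⊕ ¬(P ⊕ R)) ⊕ (P ⊗ Q) = min(1, 0.760 + 0.000) = min(1, 0.760) = 0.760
((P ⊕ ¬(P ⊕ R)) ⊕ (P ⊗ Q)) ⊗ P = max(0, 0.760 + 0.129 − 1) = max(0, -0.111) = 0.000
¬(((P ⊕ ¬(P ⊕ R)) ⊕ (P ⊗ Q)) ⊗ P) = 1 − 0.000 = 1.000
¬¬(((P ⊕ ¬(P ⊕ R)) ⊕ (P ⊗ Q)) ⊗ P) = 1 − 1.000 = 0.000
¬¬(((P ⊕ ¬(P ⊕ R)) ⊕ (P ⊗ Q)) ⊗ P) ⊕ Q = min(1, 0.000 + 0.007) = min(1, 0.007) = 0.007

0.007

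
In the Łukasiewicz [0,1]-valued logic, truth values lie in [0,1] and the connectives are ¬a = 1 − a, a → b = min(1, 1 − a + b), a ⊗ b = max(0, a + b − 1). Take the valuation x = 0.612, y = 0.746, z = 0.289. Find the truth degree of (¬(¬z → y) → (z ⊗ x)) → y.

¬z = 1 − 0.289 = 0.711
¬z → y = min(1, 1 − 0.711 + 0.746) = min(1, 1.035) = 1.000
¬(¬z → y) = 1 − 1.000 = 0.000
z ⊗ x = max(0, 0.289 + 0.612 − 1) = max(0, -0.099) = 0.000
¬(¬z → y) → (z ⊗ x) = min(1, 1 − 0.000 + 0.000) = min(1, 1.000) = 1.000
(¬(¬z → y) → (z ⊗ x)) → y = min(1, 1 − 1.000 + 0.746) = min(1, 0.746) = 0.746

0.746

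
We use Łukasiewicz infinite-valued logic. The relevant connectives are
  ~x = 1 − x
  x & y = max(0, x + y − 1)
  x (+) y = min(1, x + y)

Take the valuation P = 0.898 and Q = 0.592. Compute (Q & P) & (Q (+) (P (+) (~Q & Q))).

Q & P = max(0, 0.592 + 0.898 − 1) = max(0, 0.490) = 0.490
~Q = 1 − 0.592 = 0.408
~Q & Q = max(0, 0.408 + 0.592 − 1) = max(0, 0.000) = 0.000
P (+) (~Q & Q) = min(1, 0.898 + 0.000) = min(1, 0.898) = 0.898
Q (+) (P (+) (~Q & Q)) = min(1, 0.592 + 0.898) = min(1, 1.490) = 1.000
(Q & P) & (Q (+) (P (+) (~Q & Q))) = max(0, 0.490 + 1.000 − 1) = max(0, 0.490) = 0.490

0.490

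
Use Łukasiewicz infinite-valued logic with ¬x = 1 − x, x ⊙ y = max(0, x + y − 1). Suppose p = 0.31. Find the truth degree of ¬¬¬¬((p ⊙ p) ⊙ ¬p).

0.00

p ⊙ p = max(0, 0.31 + 0.31 − 1) = max(0, -0.38) = 0.00
¬p = 1 − 0.31 = 0.69
(p ⊙ p) ⊙ ¬p = max(0, 0.00 + 0.69 − 1) = max(0, -0.31) = 0.00
¬((p ⊙ p) ⊙ ¬p) = 1 − 0.00 = 1.00
¬¬((p ⊙ p) ⊙ ¬p) = 1 − 1.00 = 0.00
¬¬¬((p ⊙ p) ⊙ ¬p) = 1 − 0.00 = 1.00
¬¬¬¬((p ⊙ p) ⊙ ¬p) = 1 − 1.00 = 0.00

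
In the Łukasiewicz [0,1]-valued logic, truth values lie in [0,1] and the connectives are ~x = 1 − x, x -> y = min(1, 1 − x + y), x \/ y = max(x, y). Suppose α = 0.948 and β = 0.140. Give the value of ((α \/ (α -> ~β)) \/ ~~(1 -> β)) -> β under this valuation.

~β = 1 − 0.140 = 0.860
α -> ~β = min(1, 1 − 0.948 + 0.860) = min(1, 0.912) = 0.912
α \/ (α -> ~β) = max(0.948, 0.912) = 0.948
1 -> β = min(1, 1 − 1.000 + 0.140) = min(1, 0.140) = 0.140
~(1 -> β) = 1 − 0.140 = 0.860
~~(1 -> β) = 1 − 0.860 = 0.140
(α \/ (α -> ~β)) \/ ~~(1 -> β) = max(0.948, 0.140) = 0.948
((α \/ (α -> ~β)) \/ ~~(1 -> β)) -> β = min(1, 1 − 0.948 + 0.140) = min(1, 0.192) = 0.192

0.192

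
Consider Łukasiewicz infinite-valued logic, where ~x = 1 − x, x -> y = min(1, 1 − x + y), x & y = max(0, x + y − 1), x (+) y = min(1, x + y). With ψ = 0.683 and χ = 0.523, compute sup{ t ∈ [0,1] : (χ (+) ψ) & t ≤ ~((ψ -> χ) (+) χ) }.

χ (+) ψ = min(1, 0.523 + 0.683) = min(1, 1.206) = 1.000
So the left factor is χ (+) ψ = 1.000.
ψ -> χ = min(1, 1 − 0.683 + 0.523) = min(1, 0.840) = 0.840
(ψ -> χ) (+) χ = min(1, 0.840 + 0.523) = min(1, 1.363) = 1.000
~((ψ -> χ) (+) χ) = 1 − 1.000 = 0.000
So the right-hand bound is ~((ψ -> χ) (+) χ) = 0.000.
The residuum of the Łukasiewicz t-norm gives the supremum: min(1, 1 − 1.000 + 0.000).
1 − 1.000 + 0.000 = 0.000, so t = min(1, 0.000) = 0.000.
Check: 1.000 & 0.000 = max(0, 0.000) = 0.000 ≤ 0.000.

0.000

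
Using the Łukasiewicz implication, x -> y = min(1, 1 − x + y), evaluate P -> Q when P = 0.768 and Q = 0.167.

P -> Q = min(1, 1 − 0.768 + 0.167) = min(1, 0.399) = 0.399
For comparison, the Gödel implication (1 if x ≤ y else y) would give 0.167.

0.399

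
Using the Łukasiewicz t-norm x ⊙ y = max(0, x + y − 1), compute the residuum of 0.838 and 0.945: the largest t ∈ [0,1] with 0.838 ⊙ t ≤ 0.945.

1.000

The residuum of the Łukasiewicz t-norm gives the supremum: min(1, 1 − 0.838 + 0.945).
1 − 0.838 + 0.945 = 1.107, so t = min(1, 1.107) = 1.000.
Check: 0.838 ⊙ 1.000 = max(0, 0.838) = 0.838 ≤ 0.945.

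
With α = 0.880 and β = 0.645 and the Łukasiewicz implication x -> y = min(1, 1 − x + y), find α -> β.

α -> β = min(1, 1 − 0.880 + 0.645) = min(1, 0.765) = 0.765
For comparison, the Gödel implication (1 if x ≤ y else y) would give 0.645.

0.765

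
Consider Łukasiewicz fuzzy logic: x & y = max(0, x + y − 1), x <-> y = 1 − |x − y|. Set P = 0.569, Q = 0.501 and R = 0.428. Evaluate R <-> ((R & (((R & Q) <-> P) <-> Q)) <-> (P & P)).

0.648

R & Q = max(0, 0.428 + 0.501 − 1) = max(0, -0.071) = 0.000
(R & Q) <-> P = 1 − |0.000 − 0.569| = 1 − 0.569 = 0.431
((R & Q) <-> P) <-> Q = 1 − |0.431 − 0.501| = 1 − 0.070 = 0.930
R & (((R & Q) <-> P) <-> Q) = max(0, 0.428 + 0.930 − 1) = max(0, 0.358) = 0.358
P & P = max(0, 0.569 + 0.569 − 1) = max(0, 0.138) = 0.138
(R & (((R & Q) <-> P) <-> Q)) <-> (P & P) = 1 − |0.358 − 0.138| = 1 − 0.220 = 0.780
R <-> ((R & (((R & Q) <-> P) <-> Q)) <-> (P & P)) = 1 − |0.428 − 0.780| = 1 − 0.352 = 0.648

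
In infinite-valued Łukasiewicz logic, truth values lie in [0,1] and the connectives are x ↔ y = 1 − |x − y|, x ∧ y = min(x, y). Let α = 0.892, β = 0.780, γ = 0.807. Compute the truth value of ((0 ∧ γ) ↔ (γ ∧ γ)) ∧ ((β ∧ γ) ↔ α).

0 ∧ γ = min(0.000, 0.807) = 0.000
γ ∧ γ = min(0.807, 0.807) = 0.807
(0 ∧ γ) ↔ (γ ∧ γ) = 1 − |0.000 − 0.807| = 1 − 0.807 = 0.193
β ∧ γ = min(0.780, 0.807) = 0.780
(β ∧ γ) ↔ α = 1 − |0.780 − 0.892| = 1 − 0.112 = 0.888
((0 ∧ γ) ↔ (γ ∧ γ)) ∧ ((β ∧ γ) ↔ α) = min(0.193, 0.888) = 0.193

0.193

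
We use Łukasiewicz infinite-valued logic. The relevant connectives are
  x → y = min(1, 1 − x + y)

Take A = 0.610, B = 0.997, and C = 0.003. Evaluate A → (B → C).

0.396

B → C = min(1, 1 − 0.997 + 0.003) = min(1, 0.006) = 0.006
A → (B → C) = min(1, 1 − 0.610 + 0.006) = min(1, 0.396) = 0.396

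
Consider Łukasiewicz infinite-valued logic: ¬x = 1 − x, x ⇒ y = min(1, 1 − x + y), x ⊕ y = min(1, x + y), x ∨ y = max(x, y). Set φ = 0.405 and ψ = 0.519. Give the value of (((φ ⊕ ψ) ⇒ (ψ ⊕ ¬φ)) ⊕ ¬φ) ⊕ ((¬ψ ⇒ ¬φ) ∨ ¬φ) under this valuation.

φ ⊕ ψ = min(1, 0.405 + 0.519) = min(1, 0.924) = 0.924
¬φ = 1 − 0.405 = 0.595
ψ ⊕ ¬φ = min(1, 0.519 + 0.595) = min(1, 1.114) = 1.000
(φ ⊕ ψ) ⇒ (ψ ⊕ ¬φ) = min(1, 1 − 0.924 + 1.000) = min(1, 1.076) = 1.000
((φ ⊕ ψ) ⇒ (ψ ⊕ ¬φ)) ⊕ ¬φ = min(1, 1.000 + 0.595) = min(1, 1.595) = 1.000
¬ψ = 1 − 0.519 = 0.481
¬ψ ⇒ ¬φ = min(1, 1 − 0.481 + 0.595) = min(1, 1.114) = 1.000
(¬ψ ⇒ ¬φ) ∨ ¬φ = max(1.000, 0.595) = 1.000
(((φ ⊕ ψ) ⇒ (ψ ⊕ ¬φ)) ⊕ ¬φ) ⊕ ((¬ψ ⇒ ¬φ) ∨ ¬φ) = min(1, 1.000 + 1.000) = min(1, 2.000) = 1.000

1.000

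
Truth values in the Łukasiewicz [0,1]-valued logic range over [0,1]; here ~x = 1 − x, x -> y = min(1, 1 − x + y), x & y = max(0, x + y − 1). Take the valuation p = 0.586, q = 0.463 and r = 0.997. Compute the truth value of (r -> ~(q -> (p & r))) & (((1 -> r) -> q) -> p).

p & r = max(0, 0.586 + 0.997 − 1) = max(0, 0.583) = 0.583
q -> (p & r) = min(1, 1 − 0.463 + 0.583) = min(1, 1.120) = 1.000
~(q -> (p & r)) = 1 − 1.000 = 0.000
r -> ~(q -> (p & r)) = min(1, 1 − 0.997 + 0.000) = min(1, 0.003) = 0.003
1 -> r = min(1, 1 − 1.000 + 0.997) = min(1, 0.997) = 0.997
(1 -> r) -> q = min(1, 1 − 0.997 + 0.463) = min(1, 0.466) = 0.466
((1 -> r) -> q) -> p = min(1, 1 − 0.466 + 0.586) = min(1, 1.120) = 1.000
(r -> ~(q -> (p & r))) & (((1 -> r) -> q) -> p) = max(0, 0.003 + 1.000 − 1) = max(0, 0.003) = 0.003

0.003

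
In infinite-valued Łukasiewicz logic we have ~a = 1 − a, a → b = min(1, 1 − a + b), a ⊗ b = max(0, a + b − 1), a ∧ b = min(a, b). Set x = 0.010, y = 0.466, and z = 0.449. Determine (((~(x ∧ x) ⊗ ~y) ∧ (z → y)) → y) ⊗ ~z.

x ∧ x = min(0.010, 0.010) = 0.010
~(x ∧ x) = 1 − 0.010 = 0.990
~y = 1 − 0.466 = 0.534
~(x ∧ x) ⊗ ~y = max(0, 0.990 + 0.534 − 1) = max(0, 0.524) = 0.524
z → y = min(1, 1 − 0.449 + 0.466) = min(1, 1.017) = 1.000
(~(x ∧ x) ⊗ ~y) ∧ (z → y) = min(0.524, 1.000) = 0.524
((~(x ∧ x) ⊗ ~y) ∧ (z → y)) → y = min(1, 1 − 0.524 + 0.466) = min(1, 0.942) = 0.942
~z = 1 − 0.449 = 0.551
(((~(x ∧ x) ⊗ ~y) ∧ (z → y)) → y) ⊗ ~z = max(0, 0.942 + 0.551 − 1) = max(0, 0.493) = 0.493

0.493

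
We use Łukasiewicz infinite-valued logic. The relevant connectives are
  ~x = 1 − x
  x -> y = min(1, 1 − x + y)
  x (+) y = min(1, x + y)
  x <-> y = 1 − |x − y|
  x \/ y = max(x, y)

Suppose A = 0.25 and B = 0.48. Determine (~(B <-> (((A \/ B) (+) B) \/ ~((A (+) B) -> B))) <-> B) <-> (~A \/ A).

0.75

A \/ B = max(0.25, 0.48) = 0.48
(A \/ B) (+) B = min(1, 0.48 + 0.48) = min(1, 0.96) = 0.96
A (+) B = min(1, 0.25 + 0.48) = min(1, 0.73) = 0.73
(A (+) B) -> B = min(1, 1 − 0.73 + 0.48) = min(1, 0.75) = 0.75
~((A (+) B) -> B) = 1 − 0.75 = 0.25
((A \/ B) (+) B) \/ ~((A (+) B) -> B) = max(0.96, 0.25) = 0.96
B <-> (((A \/ B) (+) B) \/ ~((A (+) B) -> B)) = 1 − |0.48 − 0.96| = 1 − 0.48 = 0.52
~(B <-> (((A \/ B) (+) B) \/ ~((A (+) B) -> B))) = 1 − 0.52 = 0.48
~(B <-> (((A \/ B) (+) B) \/ ~((A (+) B) -> B))) <-> B = 1 − |0.48 − 0.48| = 1 − 0.00 = 1.00
~A = 1 − 0.25 = 0.75
~A \/ A = max(0.75, 0.25) = 0.75
(~(B <-> (((A \/ B) (+) B) \/ ~((A (+) B) -> B))) <-> B) <-> (~A \/ A) = 1 − |1.00 − 0.75| = 1 − 0.25 = 0.75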